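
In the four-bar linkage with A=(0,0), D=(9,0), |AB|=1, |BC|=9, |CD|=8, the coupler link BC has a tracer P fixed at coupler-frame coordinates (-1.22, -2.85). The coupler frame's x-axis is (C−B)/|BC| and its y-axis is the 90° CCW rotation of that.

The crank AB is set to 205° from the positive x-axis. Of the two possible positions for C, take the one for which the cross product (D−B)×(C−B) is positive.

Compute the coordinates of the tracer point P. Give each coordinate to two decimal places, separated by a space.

A=(0,0), D=(9.00,0)
B = A + 1.00·(cos205°, sin205°) = (-0.9063, -0.4226)
|BD| = 9.9153
circle(B,9.00) ∩ circle(D,8.00): a=5.8149, h=6.8693
  candidates: C₊=(4.6105,6.6882) cross=68.111; C₋=(5.1961,-7.0378) cross=-68.111
  mode + wants cross > 0 → take C=(4.6105,6.6882) (cross=68.111)
ex = (C−B)/|BC| = (0.6130,0.7901); ey = (-0.7901,0.6130)
P = B + -1.22·ex + -2.85·ey = (0.5976,-3.1335)

0.60 -3.13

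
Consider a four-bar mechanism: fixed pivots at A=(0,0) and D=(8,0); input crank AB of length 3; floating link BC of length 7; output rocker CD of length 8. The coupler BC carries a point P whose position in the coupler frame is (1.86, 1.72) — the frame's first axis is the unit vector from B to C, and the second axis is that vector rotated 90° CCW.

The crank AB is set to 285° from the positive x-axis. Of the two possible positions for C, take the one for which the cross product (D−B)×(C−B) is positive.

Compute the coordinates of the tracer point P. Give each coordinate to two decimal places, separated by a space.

A=(0,0), D=(8.00,0)
B = A + 3.00·(cos285°, sin285°) = (0.7765, -2.8978)
|BD| = 7.7831
circle(B,7.00) ∩ circle(D,8.00): a=2.9279, h=6.3582
  candidates: C₊=(1.1266,4.0935) cross=49.487; C₋=(5.8612,-7.7088) cross=-49.487
  mode + wants cross > 0 → take C=(1.1266,4.0935) (cross=49.487)
ex = (C−B)/|BC| = (0.0500,0.9987); ey = (-0.9987,0.0500)
P = B + 1.86·ex + 1.72·ey = (-0.8484,-0.9541)

-0.85 -0.95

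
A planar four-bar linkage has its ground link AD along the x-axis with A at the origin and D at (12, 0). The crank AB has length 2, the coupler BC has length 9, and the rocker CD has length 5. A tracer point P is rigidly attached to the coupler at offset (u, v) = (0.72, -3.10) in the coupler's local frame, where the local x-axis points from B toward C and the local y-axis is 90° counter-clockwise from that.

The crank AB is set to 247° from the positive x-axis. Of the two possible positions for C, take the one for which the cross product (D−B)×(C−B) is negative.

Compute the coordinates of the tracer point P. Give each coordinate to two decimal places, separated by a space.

A=(0,0), D=(12.00,0)
B = A + 2.00·(cos247°, sin247°) = (-0.7815, -1.8410)
|BD| = 12.9134
circle(B,9.00) ∩ circle(D,5.00): a=8.6250, h=2.5709
  candidates: C₊=(7.3889,1.9333) cross=33.199; C₋=(8.1219,-3.1561) cross=-33.199
  mode - wants cross < 0 → take C=(8.1219,-3.1561) (cross=-33.199)
ex = (C−B)/|BC| = (0.9893,-0.1461); ey = (0.1461,0.9893)
P = B + 0.72·ex + -3.10·ey = (-0.5221,-5.0129)

-0.52 -5.01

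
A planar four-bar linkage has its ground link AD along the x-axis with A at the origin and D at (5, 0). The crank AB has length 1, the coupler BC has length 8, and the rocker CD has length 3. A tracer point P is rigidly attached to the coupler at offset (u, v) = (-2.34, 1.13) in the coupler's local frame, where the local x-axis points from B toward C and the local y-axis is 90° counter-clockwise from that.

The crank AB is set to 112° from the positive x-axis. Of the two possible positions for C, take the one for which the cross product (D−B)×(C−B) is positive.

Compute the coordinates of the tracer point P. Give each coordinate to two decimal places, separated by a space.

-2.79 1.89

A=(0,0), D=(5.00,0)
B = A + 1.00·(cos112°, sin112°) = (-0.3746, 0.9272)
|BD| = 5.4540
circle(B,8.00) ∩ circle(D,3.00): a=7.7692, h=1.9079
  candidates: C₊=(7.6058,1.4865) cross=10.405; C₋=(6.9571,-2.2737) cross=-10.405
  mode + wants cross > 0 → take C=(7.6058,1.4865) (cross=10.405)
ex = (C−B)/|BC| = (0.9976,0.0699); ey = (-0.0699,0.9976)
P = B + -2.34·ex + 1.13·ey = (-2.7879,1.8908)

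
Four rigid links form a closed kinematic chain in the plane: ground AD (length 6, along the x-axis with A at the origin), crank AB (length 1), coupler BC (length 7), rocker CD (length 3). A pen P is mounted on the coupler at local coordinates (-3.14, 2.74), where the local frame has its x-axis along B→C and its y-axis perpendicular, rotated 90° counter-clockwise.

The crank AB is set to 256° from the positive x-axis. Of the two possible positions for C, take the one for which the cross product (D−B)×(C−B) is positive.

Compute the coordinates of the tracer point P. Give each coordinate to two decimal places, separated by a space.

A=(0,0), D=(6.00,0)
B = A + 1.00·(cos256°, sin256°) = (-0.2419, -0.9703)
|BD| = 6.3169
circle(B,7.00) ∩ circle(D,3.00): a=6.3246, h=3.0000
  candidates: C₊=(5.5468,2.9656) cross=18.951; C₋=(6.4684,-2.9632) cross=-18.951
  mode + wants cross > 0 → take C=(5.5468,2.9656) (cross=18.951)
ex = (C−B)/|BC| = (0.8270,0.5623); ey = (-0.5623,0.8270)
P = B + -3.14·ex + 2.74·ey = (-4.3792,-0.4700)

-4.38 -0.47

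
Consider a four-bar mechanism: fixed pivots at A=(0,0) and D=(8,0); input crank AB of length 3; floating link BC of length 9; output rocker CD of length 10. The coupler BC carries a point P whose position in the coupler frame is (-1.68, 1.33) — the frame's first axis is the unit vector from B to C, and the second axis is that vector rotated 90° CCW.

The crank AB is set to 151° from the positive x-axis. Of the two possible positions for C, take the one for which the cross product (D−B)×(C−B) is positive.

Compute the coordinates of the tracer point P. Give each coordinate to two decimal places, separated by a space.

-4.70 0.94

A=(0,0), D=(8.00,0)
B = A + 3.00·(cos151°, sin151°) = (-2.6239, 1.4544)
|BD| = 10.7230
circle(B,9.00) ∩ circle(D,10.00): a=4.4755, h=7.8083
  candidates: C₊=(2.8694,8.5835) cross=83.728; C₋=(0.7512,-6.8888) cross=-83.728
  mode + wants cross > 0 → take C=(2.8694,8.5835) (cross=83.728)
ex = (C−B)/|BC| = (0.6104,0.7921); ey = (-0.7921,0.6104)
P = B + -1.68·ex + 1.33·ey = (-4.7028,0.9354)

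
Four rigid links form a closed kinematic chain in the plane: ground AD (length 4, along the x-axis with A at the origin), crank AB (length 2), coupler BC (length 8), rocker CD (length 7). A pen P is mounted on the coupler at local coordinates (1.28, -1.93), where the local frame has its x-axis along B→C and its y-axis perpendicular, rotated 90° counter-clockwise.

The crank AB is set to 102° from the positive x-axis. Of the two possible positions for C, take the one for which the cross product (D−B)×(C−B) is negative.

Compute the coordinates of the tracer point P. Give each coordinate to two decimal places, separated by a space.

A=(0,0), D=(4.00,0)
B = A + 2.00·(cos102°, sin102°) = (-0.4158, 1.9563)
|BD| = 4.8298
circle(B,8.00) ∩ circle(D,7.00): a=3.9678, h=6.9467
  candidates: C₊=(6.0256,6.7005) cross=33.551; C₋=(0.3981,-6.0022) cross=-33.551
  mode - wants cross < 0 → take C=(0.3981,-6.0022) (cross=-33.551)
ex = (C−B)/|BC| = (0.1017,-0.9948); ey = (0.9948,0.1017)
P = B + 1.28·ex + -1.93·ey = (-2.2056,0.4866)

-2.21 0.49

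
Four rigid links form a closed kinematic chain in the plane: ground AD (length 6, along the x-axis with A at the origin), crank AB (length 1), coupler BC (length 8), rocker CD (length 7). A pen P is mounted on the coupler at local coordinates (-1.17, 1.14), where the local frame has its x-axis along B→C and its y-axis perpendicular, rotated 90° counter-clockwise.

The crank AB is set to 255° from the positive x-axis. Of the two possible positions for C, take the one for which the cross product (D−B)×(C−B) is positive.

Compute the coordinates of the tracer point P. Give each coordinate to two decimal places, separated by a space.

A=(0,0), D=(6.00,0)
B = A + 1.00·(cos255°, sin255°) = (-0.2588, -0.9659)
|BD| = 6.3329
circle(B,8.00) ∩ circle(D,7.00): a=4.3507, h=6.7135
  candidates: C₊=(3.0170,6.3326) cross=42.516; C₋=(5.0650,-6.9373) cross=-42.516
  mode + wants cross > 0 → take C=(3.0170,6.3326) (cross=42.516)
ex = (C−B)/|BC| = (0.4095,0.9123); ey = (-0.9123,0.4095)
P = B + -1.17·ex + 1.14·ey = (-1.7780,-1.5665)

-1.78 -1.57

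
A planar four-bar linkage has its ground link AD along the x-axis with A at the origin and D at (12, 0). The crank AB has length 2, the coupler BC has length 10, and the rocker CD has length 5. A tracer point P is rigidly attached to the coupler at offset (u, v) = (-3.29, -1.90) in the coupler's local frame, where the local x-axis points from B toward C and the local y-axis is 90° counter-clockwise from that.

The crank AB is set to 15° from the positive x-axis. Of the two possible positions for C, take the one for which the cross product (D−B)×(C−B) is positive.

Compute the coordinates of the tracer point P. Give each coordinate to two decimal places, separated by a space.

A=(0,0), D=(12.00,0)
B = A + 2.00·(cos15°, sin15°) = (1.9319, 0.5176)
|BD| = 10.0814
circle(B,10.00) ∩ circle(D,5.00): a=8.7604, h=4.8223
  candidates: C₊=(10.9283,4.8838) cross=48.616; C₋=(10.4331,-4.7481) cross=-48.616
  mode + wants cross > 0 → take C=(10.9283,4.8838) (cross=48.616)
ex = (C−B)/|BC| = (0.8996,0.4366); ey = (-0.4366,0.8996)
P = B + -3.29·ex + -1.90·ey = (-0.1984,-2.6282)

-0.20 -2.63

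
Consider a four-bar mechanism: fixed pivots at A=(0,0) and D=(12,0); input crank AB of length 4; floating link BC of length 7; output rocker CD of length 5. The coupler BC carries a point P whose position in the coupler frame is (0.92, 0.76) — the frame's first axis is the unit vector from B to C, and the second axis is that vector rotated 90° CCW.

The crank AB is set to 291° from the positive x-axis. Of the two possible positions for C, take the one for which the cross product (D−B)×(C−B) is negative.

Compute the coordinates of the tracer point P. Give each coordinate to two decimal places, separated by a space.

A=(0,0), D=(12.00,0)
B = A + 4.00·(cos291°, sin291°) = (1.4335, -3.7343)
|BD| = 11.2070
circle(B,7.00) ∩ circle(D,5.00): a=6.6743, h=2.1105
  candidates: C₊=(7.0230,0.4795) cross=23.653; C₋=(8.4296,-3.5003) cross=-23.653
  mode - wants cross < 0 → take C=(8.4296,-3.5003) (cross=-23.653)
ex = (C−B)/|BC| = (0.9994,0.0334); ey = (-0.0334,0.9994)
P = B + 0.92·ex + 0.76·ey = (2.3275,-2.9440)

2.33 -2.94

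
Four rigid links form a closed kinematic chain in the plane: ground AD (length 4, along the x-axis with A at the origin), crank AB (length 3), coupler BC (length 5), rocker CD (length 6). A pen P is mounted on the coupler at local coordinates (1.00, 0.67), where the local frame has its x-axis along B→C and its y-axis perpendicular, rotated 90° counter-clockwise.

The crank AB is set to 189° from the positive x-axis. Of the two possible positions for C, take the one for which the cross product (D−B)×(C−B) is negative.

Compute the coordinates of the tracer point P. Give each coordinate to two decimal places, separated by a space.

A=(0,0), D=(4.00,0)
B = A + 3.00·(cos189°, sin189°) = (-2.9631, -0.4693)
|BD| = 6.9789
circle(B,5.00) ∩ circle(D,6.00): a=2.7013, h=4.2075
  candidates: C₊=(-0.5508,3.9103) cross=29.363; C₋=(0.0151,-4.4856) cross=-29.363
  mode - wants cross < 0 → take C=(0.0151,-4.4856) (cross=-29.363)
ex = (C−B)/|BC| = (0.5956,-0.8033); ey = (0.8033,0.5956)
P = B + 1.00·ex + 0.67·ey = (-1.8293,-0.8735)

-1.83 -0.87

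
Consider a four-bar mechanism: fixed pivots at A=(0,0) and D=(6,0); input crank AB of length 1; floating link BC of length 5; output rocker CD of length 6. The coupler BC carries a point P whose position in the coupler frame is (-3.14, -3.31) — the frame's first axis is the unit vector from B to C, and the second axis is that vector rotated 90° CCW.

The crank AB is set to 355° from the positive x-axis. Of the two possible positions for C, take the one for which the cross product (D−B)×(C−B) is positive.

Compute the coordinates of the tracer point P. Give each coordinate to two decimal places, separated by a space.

3.36 -3.99

A=(0,0), D=(6.00,0)
B = A + 1.00·(cos355°, sin355°) = (0.9962, -0.0872)
|BD| = 5.0046
circle(B,5.00) ∩ circle(D,6.00): a=1.4033, h=4.7990
  candidates: C₊=(2.3157,4.7356) cross=24.017; C₋=(2.4828,-4.8610) cross=-24.017
  mode + wants cross > 0 → take C=(2.3157,4.7356) (cross=24.017)
ex = (C−B)/|BC| = (0.2639,0.9646); ey = (-0.9646,0.2639)
P = B + -3.14·ex + -3.31·ey = (3.3602,-3.9893)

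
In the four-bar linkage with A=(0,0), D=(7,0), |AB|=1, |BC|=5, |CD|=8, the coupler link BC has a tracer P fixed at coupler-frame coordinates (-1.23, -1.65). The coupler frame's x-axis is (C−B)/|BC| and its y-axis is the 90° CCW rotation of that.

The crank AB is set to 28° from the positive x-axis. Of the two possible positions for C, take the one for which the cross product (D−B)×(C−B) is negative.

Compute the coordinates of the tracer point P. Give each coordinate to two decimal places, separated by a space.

A=(0,0), D=(7.00,0)
B = A + 1.00·(cos28°, sin28°) = (0.8829, 0.4695)
|BD| = 6.1350
circle(B,5.00) ∩ circle(D,8.00): a=-0.1109, h=4.9988
  candidates: C₊=(1.1549,5.4621) cross=30.668; C₋=(0.3898,-4.5062) cross=-30.668
  mode - wants cross < 0 → take C=(0.3898,-4.5062) (cross=-30.668)
ex = (C−B)/|BC| = (-0.0986,-0.9951); ey = (0.9951,-0.0986)
P = B + -1.23·ex + -1.65·ey = (-0.6377,1.8562)

-0.64 1.86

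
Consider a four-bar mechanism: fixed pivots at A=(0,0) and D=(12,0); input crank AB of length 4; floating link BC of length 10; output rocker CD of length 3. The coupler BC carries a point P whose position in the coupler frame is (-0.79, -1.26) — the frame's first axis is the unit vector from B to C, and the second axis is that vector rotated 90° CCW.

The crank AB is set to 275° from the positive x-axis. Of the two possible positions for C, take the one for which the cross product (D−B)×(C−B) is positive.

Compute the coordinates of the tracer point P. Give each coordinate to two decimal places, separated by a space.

A=(0,0), D=(12.00,0)
B = A + 4.00·(cos275°, sin275°) = (0.3486, -3.9848)
|BD| = 12.3139
circle(B,10.00) ∩ circle(D,3.00): a=9.8520, h=1.7143
  candidates: C₊=(9.1158,0.8253) cross=21.109; C₋=(10.2252,-2.4187) cross=-21.109
  mode + wants cross > 0 → take C=(9.1158,0.8253) (cross=21.109)
ex = (C−B)/|BC| = (0.8767,0.4810); ey = (-0.4810,0.8767)
P = B + -0.79·ex + -1.26·ey = (0.2621,-5.4694)

0.26 -5.47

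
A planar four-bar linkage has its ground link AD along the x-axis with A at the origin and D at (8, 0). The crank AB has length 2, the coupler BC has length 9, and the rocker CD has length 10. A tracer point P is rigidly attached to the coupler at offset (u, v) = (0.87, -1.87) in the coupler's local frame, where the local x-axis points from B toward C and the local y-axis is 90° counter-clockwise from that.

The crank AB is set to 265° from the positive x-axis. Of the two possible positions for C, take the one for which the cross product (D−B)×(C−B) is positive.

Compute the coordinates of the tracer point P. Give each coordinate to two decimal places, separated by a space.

1.78 -1.33

A=(0,0), D=(8.00,0)
B = A + 2.00·(cos265°, sin265°) = (-0.1743, -1.9924)
|BD| = 8.4136
circle(B,9.00) ∩ circle(D,10.00): a=3.0777, h=8.4574
  candidates: C₊=(0.8131,6.9533) cross=71.157; C₋=(4.8186,-9.4804) cross=-71.157
  mode + wants cross > 0 → take C=(0.8131,6.9533) (cross=71.157)
ex = (C−B)/|BC| = (0.1097,0.9940); ey = (-0.9940,0.1097)
P = B + 0.87·ex + -1.87·ey = (1.7798,-1.3328)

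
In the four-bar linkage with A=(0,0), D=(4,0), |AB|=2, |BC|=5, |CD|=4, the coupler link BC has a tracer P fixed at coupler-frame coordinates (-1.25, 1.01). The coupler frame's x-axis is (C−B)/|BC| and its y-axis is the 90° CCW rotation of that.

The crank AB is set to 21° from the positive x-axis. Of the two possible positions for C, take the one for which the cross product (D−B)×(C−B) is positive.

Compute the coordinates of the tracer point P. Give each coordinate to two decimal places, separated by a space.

0.27 0.89

A=(0,0), D=(4.00,0)
B = A + 2.00·(cos21°, sin21°) = (1.8672, 0.7167)
|BD| = 2.2500
circle(B,5.00) ∩ circle(D,4.00): a=3.1250, h=3.9031
  candidates: C₊=(6.0727,3.4211) cross=8.782; C₋=(3.5860,-3.9785) cross=-8.782
  mode + wants cross > 0 → take C=(6.0727,3.4211) (cross=8.782)
ex = (C−B)/|BC| = (0.8411,0.5409); ey = (-0.5409,0.8411)
P = B + -1.25·ex + 1.01·ey = (0.2695,0.8902)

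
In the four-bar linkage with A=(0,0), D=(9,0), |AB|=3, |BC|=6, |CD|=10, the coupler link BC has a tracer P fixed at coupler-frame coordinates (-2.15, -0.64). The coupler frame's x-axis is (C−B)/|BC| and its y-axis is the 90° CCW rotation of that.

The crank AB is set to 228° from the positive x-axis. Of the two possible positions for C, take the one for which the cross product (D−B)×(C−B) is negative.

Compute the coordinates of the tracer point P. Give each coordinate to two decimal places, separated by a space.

A=(0,0), D=(9.00,0)
B = A + 3.00·(cos228°, sin228°) = (-2.0074, -2.2294)
|BD| = 11.2309
circle(B,6.00) ∩ circle(D,10.00): a=2.7662, h=5.3243
  candidates: C₊=(-0.3532,3.5380) cross=59.797; C₋=(1.7606,-6.8987) cross=-59.797
  mode - wants cross < 0 → take C=(1.7606,-6.8987) (cross=-59.797)
ex = (C−B)/|BC| = (0.6280,-0.7782); ey = (0.7782,0.6280)
P = B + -2.15·ex + -0.64·ey = (-3.8557,-0.9582)

-3.86 -0.96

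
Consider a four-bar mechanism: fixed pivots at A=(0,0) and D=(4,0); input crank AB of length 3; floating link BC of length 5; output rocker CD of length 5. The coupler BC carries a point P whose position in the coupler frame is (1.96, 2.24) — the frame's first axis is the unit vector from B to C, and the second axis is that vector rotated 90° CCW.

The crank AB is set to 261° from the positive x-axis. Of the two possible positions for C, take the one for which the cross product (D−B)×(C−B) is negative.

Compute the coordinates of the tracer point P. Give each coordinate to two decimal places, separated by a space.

2.23 -1.72

A=(0,0), D=(4.00,0)
B = A + 3.00·(cos261°, sin261°) = (-0.4693, -2.9631)
|BD| = 5.3623
circle(B,5.00) ∩ circle(D,5.00): a=2.6812, h=4.2204
  candidates: C₊=(-0.5667,2.0360) cross=22.631; C₋=(4.0974,-4.9991) cross=-22.631
  mode - wants cross < 0 → take C=(4.0974,-4.9991) (cross=-22.631)
ex = (C−B)/|BC| = (0.9133,-0.4072); ey = (0.4072,0.9133)
P = B + 1.96·ex + 2.24·ey = (2.2330,-1.7153)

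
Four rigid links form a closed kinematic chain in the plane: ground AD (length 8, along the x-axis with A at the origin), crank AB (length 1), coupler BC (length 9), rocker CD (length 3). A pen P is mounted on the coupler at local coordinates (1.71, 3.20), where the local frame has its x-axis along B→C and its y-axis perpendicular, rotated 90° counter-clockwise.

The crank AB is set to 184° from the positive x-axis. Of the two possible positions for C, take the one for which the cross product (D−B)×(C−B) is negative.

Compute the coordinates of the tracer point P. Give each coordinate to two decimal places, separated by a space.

A=(0,0), D=(8.00,0)
B = A + 1.00·(cos184°, sin184°) = (-0.9976, -0.0698)
|BD| = 8.9978
circle(B,9.00) ∩ circle(D,3.00): a=8.4999, h=2.9584
  candidates: C₊=(7.4791,2.9544) cross=26.619; C₋=(7.5250,-2.9622) cross=-26.619
  mode - wants cross < 0 → take C=(7.5250,-2.9622) (cross=-26.619)
ex = (C−B)/|BC| = (0.9470,-0.3214); ey = (0.3214,0.9470)
P = B + 1.71·ex + 3.20·ey = (1.6501,2.4109)

1.65 2.41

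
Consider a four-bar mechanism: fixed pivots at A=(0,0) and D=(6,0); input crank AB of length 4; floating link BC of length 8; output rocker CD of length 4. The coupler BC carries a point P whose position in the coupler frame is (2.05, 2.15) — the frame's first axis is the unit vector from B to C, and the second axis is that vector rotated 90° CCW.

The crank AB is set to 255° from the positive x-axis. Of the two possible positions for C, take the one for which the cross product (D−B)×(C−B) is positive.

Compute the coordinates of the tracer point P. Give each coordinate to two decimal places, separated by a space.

A=(0,0), D=(6.00,0)
B = A + 4.00·(cos255°, sin255°) = (-1.0353, -3.8637)
|BD| = 8.0264
circle(B,8.00) ∩ circle(D,4.00): a=7.0033, h=3.8670
  candidates: C₊=(3.2418,2.8970) cross=31.038; C₋=(6.9647,-3.8819) cross=-31.038
  mode + wants cross > 0 → take C=(3.2418,2.8970) (cross=31.038)
ex = (C−B)/|BC| = (0.5346,0.8451); ey = (-0.8451,0.5346)
P = B + 2.05·ex + 2.15·ey = (-1.7562,-0.9818)

-1.76 -0.98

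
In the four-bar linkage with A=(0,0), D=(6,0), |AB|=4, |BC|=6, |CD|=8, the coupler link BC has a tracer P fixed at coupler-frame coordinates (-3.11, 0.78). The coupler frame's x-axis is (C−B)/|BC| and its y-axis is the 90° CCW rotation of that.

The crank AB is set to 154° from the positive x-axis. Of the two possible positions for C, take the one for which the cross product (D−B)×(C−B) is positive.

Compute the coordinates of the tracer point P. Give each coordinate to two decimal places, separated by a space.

A=(0,0), D=(6.00,0)
B = A + 4.00·(cos154°, sin154°) = (-3.5952, 1.7535)
|BD| = 9.7541
circle(B,6.00) ∩ circle(D,8.00): a=3.4417, h=4.9147
  candidates: C₊=(0.6740,5.9694) cross=47.939; C₋=(-1.0930,-3.6999) cross=-47.939
  mode + wants cross > 0 → take C=(0.6740,5.9694) (cross=47.939)
ex = (C−B)/|BC| = (0.7115,0.7027); ey = (-0.7027,0.7115)
P = B + -3.11·ex + 0.78·ey = (-6.3561,0.1232)

-6.36 0.12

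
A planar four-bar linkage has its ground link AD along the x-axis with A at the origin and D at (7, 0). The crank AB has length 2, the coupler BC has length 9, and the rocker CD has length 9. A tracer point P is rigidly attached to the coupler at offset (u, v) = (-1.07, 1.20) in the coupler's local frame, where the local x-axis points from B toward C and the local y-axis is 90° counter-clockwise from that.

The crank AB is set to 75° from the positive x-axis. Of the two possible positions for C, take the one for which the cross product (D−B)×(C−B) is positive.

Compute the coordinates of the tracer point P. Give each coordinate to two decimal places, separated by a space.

-1.09 1.85

A=(0,0), D=(7.00,0)
B = A + 2.00·(cos75°, sin75°) = (0.5176, 1.9319)
|BD| = 6.7641
circle(B,9.00) ∩ circle(D,9.00): a=3.3821, h=8.3404
  candidates: C₊=(6.1409,8.9589) cross=56.415; C₋=(1.3768,-7.0270) cross=-56.415
  mode + wants cross > 0 → take C=(6.1409,8.9589) (cross=56.415)
ex = (C−B)/|BC| = (0.6248,0.7808); ey = (-0.7808,0.6248)
P = B + -1.07·ex + 1.20·ey = (-1.0878,1.8462)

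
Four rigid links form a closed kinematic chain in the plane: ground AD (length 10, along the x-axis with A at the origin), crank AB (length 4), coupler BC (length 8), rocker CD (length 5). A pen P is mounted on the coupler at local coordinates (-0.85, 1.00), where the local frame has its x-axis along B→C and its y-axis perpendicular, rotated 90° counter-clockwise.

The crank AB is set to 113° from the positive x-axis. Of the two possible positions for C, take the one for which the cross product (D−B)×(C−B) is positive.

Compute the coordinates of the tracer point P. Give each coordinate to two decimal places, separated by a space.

-2.39 4.70

A=(0,0), D=(10.00,0)
B = A + 4.00·(cos113°, sin113°) = (-1.5629, 3.6820)
|BD| = 12.1350
circle(B,8.00) ∩ circle(D,5.00): a=7.6744, h=2.2590
  candidates: C₊=(6.4351,3.5060) cross=27.413; C₋=(5.0643,-0.7991) cross=-27.413
  mode + wants cross > 0 → take C=(6.4351,3.5060) (cross=27.413)
ex = (C−B)/|BC| = (0.9998,-0.0220); ey = (0.0220,0.9998)
P = B + -0.85·ex + 1.00·ey = (-2.3907,4.7005)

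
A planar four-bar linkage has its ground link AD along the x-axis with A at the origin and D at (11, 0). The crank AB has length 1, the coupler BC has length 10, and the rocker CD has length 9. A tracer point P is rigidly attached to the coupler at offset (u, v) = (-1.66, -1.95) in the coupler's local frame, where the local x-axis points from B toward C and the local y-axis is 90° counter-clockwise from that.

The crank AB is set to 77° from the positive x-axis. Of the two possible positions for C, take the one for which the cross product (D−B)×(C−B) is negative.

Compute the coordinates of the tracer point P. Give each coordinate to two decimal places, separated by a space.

A=(0,0), D=(11.00,0)
B = A + 1.00·(cos77°, sin77°) = (0.2250, 0.9744)
|BD| = 10.8190
circle(B,10.00) ∩ circle(D,9.00): a=6.2876, h=7.7760
  candidates: C₊=(7.1873,8.1525) cross=84.129; C₋=(5.7867,-7.3363) cross=-84.129
  mode - wants cross < 0 → take C=(5.7867,-7.3363) (cross=-84.129)
ex = (C−B)/|BC| = (0.5562,-0.8311); ey = (0.8311,0.5562)
P = B + -1.66·ex + -1.95·ey = (-2.3189,1.2694)

-2.32 1.27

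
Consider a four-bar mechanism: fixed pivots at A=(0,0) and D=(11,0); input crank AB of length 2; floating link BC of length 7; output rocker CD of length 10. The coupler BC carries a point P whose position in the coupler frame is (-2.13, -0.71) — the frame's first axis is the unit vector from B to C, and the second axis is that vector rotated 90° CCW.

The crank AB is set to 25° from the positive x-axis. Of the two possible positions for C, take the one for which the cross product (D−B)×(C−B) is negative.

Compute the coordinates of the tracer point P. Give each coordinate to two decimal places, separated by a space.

0.74 2.82

A=(0,0), D=(11.00,0)
B = A + 2.00·(cos25°, sin25°) = (1.8126, 0.8452)
|BD| = 9.2262
circle(B,7.00) ∩ circle(D,10.00): a=1.8492, h=6.7513
  candidates: C₊=(4.2726,7.3988) cross=62.289; C₋=(3.0355,-6.0471) cross=-62.289
  mode - wants cross < 0 → take C=(3.0355,-6.0471) (cross=-62.289)
ex = (C−B)/|BC| = (0.1747,-0.9846); ey = (0.9846,0.1747)
P = B + -2.13·ex + -0.71·ey = (0.7414,2.8184)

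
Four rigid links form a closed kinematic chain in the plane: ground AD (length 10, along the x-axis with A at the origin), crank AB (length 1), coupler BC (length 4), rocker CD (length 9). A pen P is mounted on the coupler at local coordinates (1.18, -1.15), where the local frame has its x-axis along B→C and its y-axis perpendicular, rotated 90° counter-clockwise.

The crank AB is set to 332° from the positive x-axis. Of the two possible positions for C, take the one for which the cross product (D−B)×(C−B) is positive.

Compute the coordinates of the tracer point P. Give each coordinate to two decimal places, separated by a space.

A=(0,0), D=(10.00,0)
B = A + 1.00·(cos332°, sin332°) = (0.8829, -0.4695)
|BD| = 9.1291
circle(B,4.00) ∩ circle(D,9.00): a=1.0045, h=3.8718
  candidates: C₊=(1.6870,3.4489) cross=35.346; C₋=(2.0853,-4.2845) cross=-35.346
  mode + wants cross > 0 → take C=(1.6870,3.4489) (cross=35.346)
ex = (C−B)/|BC| = (0.2010,0.9796); ey = (-0.9796,0.2010)
P = B + 1.18·ex + -1.15·ey = (2.2467,0.4553)

2.25 0.46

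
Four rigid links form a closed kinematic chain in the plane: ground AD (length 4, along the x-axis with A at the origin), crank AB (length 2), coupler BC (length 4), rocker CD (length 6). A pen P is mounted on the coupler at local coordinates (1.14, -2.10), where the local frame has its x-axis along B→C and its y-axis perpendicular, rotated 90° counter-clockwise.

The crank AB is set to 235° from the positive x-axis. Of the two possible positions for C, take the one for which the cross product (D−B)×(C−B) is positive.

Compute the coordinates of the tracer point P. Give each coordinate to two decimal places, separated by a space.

0.84 -0.31

A=(0,0), D=(4.00,0)
B = A + 2.00·(cos235°, sin235°) = (-1.1472, -1.6383)
|BD| = 5.4016
circle(B,4.00) ∩ circle(D,6.00): a=0.8495, h=3.9088
  candidates: C₊=(-1.5232,2.3440) cross=21.114; C₋=(0.8478,-5.1053) cross=-21.114
  mode + wants cross > 0 → take C=(-1.5232,2.3440) (cross=21.114)
ex = (C−B)/|BC| = (-0.0940,0.9956); ey = (-0.9956,-0.0940)
P = B + 1.14·ex + -2.10·ey = (0.8364,-0.3059)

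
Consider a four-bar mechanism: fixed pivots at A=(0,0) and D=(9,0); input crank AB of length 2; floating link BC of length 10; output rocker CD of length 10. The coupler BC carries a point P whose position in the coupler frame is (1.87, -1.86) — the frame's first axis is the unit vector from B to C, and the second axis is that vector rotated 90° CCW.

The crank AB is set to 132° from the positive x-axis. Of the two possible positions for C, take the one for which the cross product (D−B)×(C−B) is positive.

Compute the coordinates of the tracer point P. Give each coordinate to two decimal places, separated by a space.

1.29 1.74

A=(0,0), D=(9.00,0)
B = A + 2.00·(cos132°, sin132°) = (-1.3383, 1.4863)
|BD| = 10.4446
circle(B,10.00) ∩ circle(D,10.00): a=5.2223, h=8.5281
  candidates: C₊=(5.0444,9.1844) cross=89.072; C₋=(2.6173,-7.6981) cross=-89.072
  mode + wants cross > 0 → take C=(5.0444,9.1844) (cross=89.072)
ex = (C−B)/|BC| = (0.6383,0.7698); ey = (-0.7698,0.6383)
P = B + 1.87·ex + -1.86·ey = (1.2872,1.7387)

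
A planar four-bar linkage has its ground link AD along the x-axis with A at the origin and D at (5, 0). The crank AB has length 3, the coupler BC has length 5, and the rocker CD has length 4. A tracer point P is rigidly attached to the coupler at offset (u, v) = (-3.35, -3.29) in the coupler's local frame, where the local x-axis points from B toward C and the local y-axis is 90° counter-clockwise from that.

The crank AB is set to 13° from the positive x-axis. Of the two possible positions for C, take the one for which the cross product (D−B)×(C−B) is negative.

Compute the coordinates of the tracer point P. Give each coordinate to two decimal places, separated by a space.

A=(0,0), D=(5.00,0)
B = A + 3.00·(cos13°, sin13°) = (2.9231, 0.6749)
|BD| = 2.1838
circle(B,5.00) ∩ circle(D,4.00): a=3.1525, h=3.8809
  candidates: C₊=(7.1207,3.3916) cross=8.475; C₋=(4.7220,-3.9903) cross=-8.475
  mode - wants cross < 0 → take C=(4.7220,-3.9903) (cross=-8.475)
ex = (C−B)/|BC| = (0.3598,-0.9330); ey = (0.9330,0.3598)
P = B + -3.35·ex + -3.29·ey = (-1.3518,2.6168)

-1.35 2.62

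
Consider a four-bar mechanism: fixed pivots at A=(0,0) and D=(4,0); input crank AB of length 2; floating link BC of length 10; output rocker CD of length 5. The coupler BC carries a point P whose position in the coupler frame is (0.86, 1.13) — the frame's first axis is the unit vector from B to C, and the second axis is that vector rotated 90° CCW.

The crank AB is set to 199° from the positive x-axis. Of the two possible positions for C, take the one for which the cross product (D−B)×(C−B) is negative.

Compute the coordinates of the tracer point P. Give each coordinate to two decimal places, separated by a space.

-0.76 0.21

A=(0,0), D=(4.00,0)
B = A + 2.00·(cos199°, sin199°) = (-1.8910, -0.6511)
|BD| = 5.9269
circle(B,10.00) ∩ circle(D,5.00): a=9.2905, h=3.6995
  candidates: C₊=(6.9368,4.0466) cross=21.926; C₋=(7.7497,-3.3075) cross=-21.926
  mode - wants cross < 0 → take C=(7.7497,-3.3075) (cross=-21.926)
ex = (C−B)/|BC| = (0.9641,-0.2656); ey = (0.2656,0.9641)
P = B + 0.86·ex + 1.13·ey = (-0.7618,0.2098)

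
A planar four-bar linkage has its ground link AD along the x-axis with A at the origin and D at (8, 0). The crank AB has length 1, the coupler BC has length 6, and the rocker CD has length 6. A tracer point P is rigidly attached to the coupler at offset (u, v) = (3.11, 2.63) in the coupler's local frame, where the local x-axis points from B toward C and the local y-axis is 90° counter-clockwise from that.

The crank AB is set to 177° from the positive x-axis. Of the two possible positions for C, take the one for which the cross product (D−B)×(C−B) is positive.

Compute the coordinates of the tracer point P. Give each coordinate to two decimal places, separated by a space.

A=(0,0), D=(8.00,0)
B = A + 1.00·(cos177°, sin177°) = (-0.9986, 0.0523)
|BD| = 8.9988
circle(B,6.00) ∩ circle(D,6.00): a=4.4994, h=3.9693
  candidates: C₊=(3.5238,3.9954) cross=35.719; C₋=(3.4776,-3.9431) cross=-35.719
  mode + wants cross > 0 → take C=(3.5238,3.9954) (cross=35.719)
ex = (C−B)/|BC| = (0.7537,0.6572); ey = (-0.6572,0.7537)
P = B + 3.11·ex + 2.63·ey = (-0.3829,4.0785)

-0.38 4.08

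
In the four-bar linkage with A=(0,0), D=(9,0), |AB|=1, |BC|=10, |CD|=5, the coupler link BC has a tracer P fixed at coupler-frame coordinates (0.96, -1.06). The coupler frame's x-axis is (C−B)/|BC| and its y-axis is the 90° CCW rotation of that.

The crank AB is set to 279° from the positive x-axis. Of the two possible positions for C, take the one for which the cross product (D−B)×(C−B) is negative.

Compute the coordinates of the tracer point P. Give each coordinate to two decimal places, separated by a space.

0.61 -2.34

A=(0,0), D=(9.00,0)
B = A + 1.00·(cos279°, sin279°) = (0.1564, -0.9877)
|BD| = 8.8985
circle(B,10.00) ∩ circle(D,5.00): a=8.6634, h=4.9945
  candidates: C₊=(8.2120,4.9375) cross=44.444; C₋=(9.3207,-4.9897) cross=-44.444
  mode - wants cross < 0 → take C=(9.3207,-4.9897) (cross=-44.444)
ex = (C−B)/|BC| = (0.9164,-0.4002); ey = (0.4002,0.9164)
P = B + 0.96·ex + -1.06·ey = (0.6120,-2.3433)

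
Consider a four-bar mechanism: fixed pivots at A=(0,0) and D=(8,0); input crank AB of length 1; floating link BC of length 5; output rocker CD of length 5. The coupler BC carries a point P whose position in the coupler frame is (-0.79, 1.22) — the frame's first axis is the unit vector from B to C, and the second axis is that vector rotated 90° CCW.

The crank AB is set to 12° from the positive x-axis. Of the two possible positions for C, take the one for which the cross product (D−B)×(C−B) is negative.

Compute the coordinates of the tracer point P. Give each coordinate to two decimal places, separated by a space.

A=(0,0), D=(8.00,0)
B = A + 1.00·(cos12°, sin12°) = (0.9781, 0.2079)
|BD| = 7.0249
circle(B,5.00) ∩ circle(D,5.00): a=3.5125, h=3.5585
  candidates: C₊=(4.5944,3.6609) cross=24.998; C₋=(4.3838,-3.4529) cross=-24.998
  mode - wants cross < 0 → take C=(4.3838,-3.4529) (cross=-24.998)
ex = (C−B)/|BC| = (0.6811,-0.7322); ey = (0.7322,0.6811)
P = B + -0.79·ex + 1.22·ey = (1.3333,1.6173)

1.33 1.62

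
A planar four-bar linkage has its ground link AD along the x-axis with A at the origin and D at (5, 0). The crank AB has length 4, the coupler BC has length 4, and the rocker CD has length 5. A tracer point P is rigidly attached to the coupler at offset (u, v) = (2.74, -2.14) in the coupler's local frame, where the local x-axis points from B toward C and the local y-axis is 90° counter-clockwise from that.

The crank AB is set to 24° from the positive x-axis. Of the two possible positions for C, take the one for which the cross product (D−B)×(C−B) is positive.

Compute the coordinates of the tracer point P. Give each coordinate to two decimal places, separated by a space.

6.98 2.66

A=(0,0), D=(5.00,0)
B = A + 4.00·(cos24°, sin24°) = (3.6542, 1.6269)
|BD| = 2.1114
circle(B,4.00) ∩ circle(D,5.00): a=-1.0755, h=3.8527
  candidates: C₊=(5.9373,4.9114) cross=8.135; C₋=(-0.0000,-0.0000) cross=-8.135
  mode + wants cross > 0 → take C=(5.9373,4.9114) (cross=8.135)
ex = (C−B)/|BC| = (0.5708,0.8211); ey = (-0.8211,0.5708)
P = B + 2.74·ex + -2.14·ey = (6.9753,2.6553)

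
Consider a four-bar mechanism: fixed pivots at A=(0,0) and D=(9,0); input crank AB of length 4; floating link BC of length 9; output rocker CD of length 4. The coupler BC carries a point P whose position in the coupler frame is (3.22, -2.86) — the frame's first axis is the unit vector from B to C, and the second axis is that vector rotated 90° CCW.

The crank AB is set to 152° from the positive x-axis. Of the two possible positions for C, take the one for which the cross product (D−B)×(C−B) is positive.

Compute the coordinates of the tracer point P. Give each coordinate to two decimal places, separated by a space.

A=(0,0), D=(9.00,0)
B = A + 4.00·(cos152°, sin152°) = (-3.5318, 1.8779)
|BD| = 12.6717
circle(B,9.00) ∩ circle(D,4.00): a=8.9006, h=1.3338
  candidates: C₊=(5.4682,1.8779) cross=16.901; C₋=(5.0729,-0.7602) cross=-16.901
  mode + wants cross > 0 → take C=(5.4682,1.8779) (cross=16.901)
ex = (C−B)/|BC| = (1.0000,0.0000); ey = (-0.0000,1.0000)
P = B + 3.22·ex + -2.86·ey = (-0.3118,-0.9821)

-0.31 -0.98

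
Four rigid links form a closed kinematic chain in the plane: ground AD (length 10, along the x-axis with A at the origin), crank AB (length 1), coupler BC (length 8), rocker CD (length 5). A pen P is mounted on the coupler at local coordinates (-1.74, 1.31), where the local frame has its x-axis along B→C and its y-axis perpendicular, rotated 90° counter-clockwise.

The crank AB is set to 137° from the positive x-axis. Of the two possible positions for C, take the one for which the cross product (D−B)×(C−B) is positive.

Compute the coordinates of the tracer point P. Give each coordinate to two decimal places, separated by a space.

A=(0,0), D=(10.00,0)
B = A + 1.00·(cos137°, sin137°) = (-0.7314, 0.6820)
|BD| = 10.7530
circle(B,8.00) ∩ circle(D,5.00): a=7.1899, h=3.5078
  candidates: C₊=(6.6666,3.7267) cross=37.719; C₋=(6.2216,-3.2748) cross=-37.719
  mode + wants cross > 0 → take C=(6.6666,3.7267) (cross=37.719)
ex = (C−B)/|BC| = (0.9247,0.3806); ey = (-0.3806,0.9247)
P = B + -1.74·ex + 1.31·ey = (-2.8390,1.2312)

-2.84 1.23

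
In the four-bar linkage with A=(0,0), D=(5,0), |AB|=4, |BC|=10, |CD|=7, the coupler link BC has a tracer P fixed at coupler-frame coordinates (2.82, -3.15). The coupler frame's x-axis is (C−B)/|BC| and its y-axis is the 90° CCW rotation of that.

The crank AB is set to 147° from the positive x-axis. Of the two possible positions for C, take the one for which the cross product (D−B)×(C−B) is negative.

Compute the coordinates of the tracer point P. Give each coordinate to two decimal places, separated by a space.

A=(0,0), D=(5.00,0)
B = A + 4.00·(cos147°, sin147°) = (-3.3547, 2.1786)
|BD| = 8.6341
circle(B,10.00) ∩ circle(D,7.00): a=7.2704, h=6.8659
  candidates: C₊=(5.4129,6.9878) cross=59.281; C₋=(1.9481,-6.2997) cross=-59.281
  mode - wants cross < 0 → take C=(1.9481,-6.2997) (cross=-59.281)
ex = (C−B)/|BC| = (0.5303,-0.8478); ey = (0.8478,0.5303)
P = B + 2.82·ex + -3.15·ey = (-4.5299,-1.8827)

-4.53 -1.88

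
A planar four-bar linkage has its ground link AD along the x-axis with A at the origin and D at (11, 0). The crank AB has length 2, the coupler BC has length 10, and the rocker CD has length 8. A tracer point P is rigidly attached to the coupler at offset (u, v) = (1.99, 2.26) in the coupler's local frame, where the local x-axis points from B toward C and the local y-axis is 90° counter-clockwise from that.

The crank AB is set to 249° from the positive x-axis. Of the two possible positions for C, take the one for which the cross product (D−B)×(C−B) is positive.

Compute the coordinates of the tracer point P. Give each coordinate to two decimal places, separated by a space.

A=(0,0), D=(11.00,0)
B = A + 2.00·(cos249°, sin249°) = (-0.7167, -1.8672)
|BD| = 11.8646
circle(B,10.00) ∩ circle(D,8.00): a=7.4494, h=6.6713
  candidates: C₊=(5.5900,5.8933) cross=79.152; C₋=(7.6897,-7.2830) cross=-79.152
  mode + wants cross > 0 → take C=(5.5900,5.8933) (cross=79.152)
ex = (C−B)/|BC| = (0.6307,0.7761); ey = (-0.7761,0.6307)
P = B + 1.99·ex + 2.26·ey = (-1.2156,1.1025)

-1.22 1.10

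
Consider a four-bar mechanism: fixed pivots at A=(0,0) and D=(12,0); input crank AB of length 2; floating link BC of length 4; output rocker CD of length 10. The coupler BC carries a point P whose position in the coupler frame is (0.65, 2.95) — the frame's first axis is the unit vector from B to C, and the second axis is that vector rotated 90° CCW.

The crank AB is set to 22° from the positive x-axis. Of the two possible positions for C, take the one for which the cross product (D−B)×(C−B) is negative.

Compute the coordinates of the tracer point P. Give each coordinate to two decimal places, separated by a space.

A=(0,0), D=(12.00,0)
B = A + 2.00·(cos22°, sin22°) = (1.8544, 0.7492)
|BD| = 10.1733
circle(B,4.00) ∩ circle(D,10.00): a=0.9582, h=3.8835
  candidates: C₊=(3.0959,4.5517) cross=39.508; C₋=(2.5239,-3.1944) cross=-39.508
  mode - wants cross < 0 → take C=(2.5239,-3.1944) (cross=-39.508)
ex = (C−B)/|BC| = (0.1674,-0.9859); ey = (0.9859,0.1674)
P = B + 0.65·ex + 2.95·ey = (4.8715,0.6022)

4.87 0.60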